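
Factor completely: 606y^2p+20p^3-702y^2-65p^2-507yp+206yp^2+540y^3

Group: 10y(54y^2+39yp+5p^2) + (4p-13)(54y^2+39yp+5p^2); both groups contain (54y^2+39yp+5p^2), so (10y+4p-13) is a factor with cofactor 54y^2+39yp+5p^2.
The cofactor groups again: 54y^2+39yp+5p^2 = 9y(6y+p) + 5p(6y+p); both groups contain (6y+p), giving (9y+5p)(6y+p).

(10y+4p-13)(9y+5p)(6y+p)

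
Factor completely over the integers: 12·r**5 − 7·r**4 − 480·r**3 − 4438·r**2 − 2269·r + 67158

Testing divisors of the constant over divisors of the leading coefficient, r = 13/4 is a root, so (4·r − 13) divides it; the quotient is 3·r**4 + 8·r**3 − 94·r**2 − 1415·r − 5166.
Then r = 9 is a root, so (r − 9) divides it; the quotient is 3·r**3 + 35·r**2 + 221·r + 574.
Then r = −14/3 is a root, so (3·r + 14) divides it; the quotient is r**2 + 7·r + 41.
The quadratic r**2 + 7·r + 41 has discriminant −115 < 0 and is irreducible over ℤ.

(3·r + 14)·(4·r − 13)·(r − 9)·(r**2 + 7·r + 41)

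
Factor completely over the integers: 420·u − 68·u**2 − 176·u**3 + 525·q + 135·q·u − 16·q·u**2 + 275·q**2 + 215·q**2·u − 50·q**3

−(10·q − 11·u + 15)·(5·q + 4·u)·(q − 4·u − 7)

Group: 10·q·(−5·q**2 + 16·q·u + 35·q + 16·u**2 + 28·u) + (−11·u + 15)·(−5·q**2 + 16·q·u + 35·q + 16·u**2 + 28·u); both groups contain (−5·q**2 + 16·q·u + 35·q + 16·u**2 + 28·u), so (10·q − 11·u + 15) is a factor with cofactor −5·q**2 + 16·q·u + 35·q + 16·u**2 + 28·u.
The cofactor groups again: −5·q**2 + 16·q·u + 35·q + 16·u**2 + 28·u = −q·(5·q + 4·u) + (4·u + 7)·(5·q + 4·u); both groups contain (5·q + 4·u), giving −(q − 4·u − 7)·(5·q + 4·u).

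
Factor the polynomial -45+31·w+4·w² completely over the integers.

Need a pair with product 4·(-45) = -180 and sum 31: that's -5 and 36.
Split the middle term: 4·w²-5·w + 36·w-45 = w·(4·w-5) + 9·(4·w-5).

(4·w-5)·(w+9)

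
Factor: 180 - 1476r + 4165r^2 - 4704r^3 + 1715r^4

Among the possible rational roots, r = 2/7 is a root, so (7r - 2) is a factor; dividing leaves 245r^3 - 602r^2 + 423r - 90.
Continuing, r = 3/5 is a root, so (5r - 3) is a factor; dividing leaves 49r^2 - 91r + 30.
The remaining quadratic factors as (7r - 10)(7r - 3).

(5r - 3)(7r - 10)(7r - 2)(7r - 3)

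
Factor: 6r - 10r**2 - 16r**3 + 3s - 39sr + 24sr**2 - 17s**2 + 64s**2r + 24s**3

(3s - r - 1)(s + 2r)(8s + 8r - 3)

Group: 3s(8s**2 + 24sr - 3s + 16r**2 - 6r) + (-r - 1)(8s**2 + 24sr - 3s + 16r**2 - 6r); both groups contain (8s**2 + 24sr - 3s + 16r**2 - 6r), so (3s - r - 1) is a factor with cofactor 8s**2 + 24sr - 3s + 16r**2 - 6r.
The cofactor groups again: 8s**2 + 24sr - 3s + 16r**2 - 6r = s(8s + 8r - 3) + 2r(8s + 8r - 3); both groups contain (8s + 8r - 3), giving (s + 2r)(8s + 8r - 3).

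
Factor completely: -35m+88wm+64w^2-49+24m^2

Group: 8w(8w+8m+7) + (3m-7)(8w+8m+7); both groups contain (8w+8m+7).

(8w+3m-7)(8w+8m+7)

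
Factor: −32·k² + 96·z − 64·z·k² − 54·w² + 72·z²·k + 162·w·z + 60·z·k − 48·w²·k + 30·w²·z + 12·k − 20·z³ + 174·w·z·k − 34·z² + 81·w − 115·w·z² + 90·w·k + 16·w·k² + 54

(6·w + z − 2·k + 3)·(5·z − 8·k − 9)·(w − 4·z − 2)

Group: 6·w·(5·w·z − 8·w·k − 9·w − 20·z² + 32·z·k + 26·z + 16·k + 18) + (z − 2·k + 3)·(5·w·z − 8·w·k − 9·w − 20·z² + 32·z·k + 26·z + 16·k + 18); both groups contain (5·w·z − 8·w·k − 9·w − 20·z² + 32·z·k + 26·z + 16·k + 18), so (6·w + z − 2·k + 3) is a factor with cofactor 5·w·z − 8·w·k − 9·w − 20·z² + 32·z·k + 26·z + 16·k + 18.
The cofactor groups again: 5·w·z − 8·w·k − 9·w − 20·z² + 32·z·k + 26·z + 16·k + 18 = w·(5·z − 8·k − 9) + (−4·z − 2)·(5·z − 8·k − 9); both groups contain (5·z − 8·k − 9), giving (w − 4·z − 2)·(5·z − 8·k − 9).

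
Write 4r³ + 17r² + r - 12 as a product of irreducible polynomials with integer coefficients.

Among the possible rational roots, r = -4 is a root, giving the factor (r + 4) and quotient 4r² + r - 3.
The remaining quadratic factors as (4r - 3)(r + 1).

(4r - 3)(r + 1)(r + 4)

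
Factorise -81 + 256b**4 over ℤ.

(4b + 3)(4b - 3)(16b**2 + 9)

(4b)⁴ − (3)⁴ = ((4b)² − (3)²)((4b)² + (3)²); the first factor splits again, the second (16b**2 + 9) is irreducible.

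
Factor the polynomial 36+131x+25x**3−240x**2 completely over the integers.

By the rational root theorem, x = 9 is a root, so (x−9) is a factor; dividing leaves 25x**2−15x−4.
The remaining quadratic factors as (5x−4)(5x+1).

(5x+1)(5x−4)(x−9)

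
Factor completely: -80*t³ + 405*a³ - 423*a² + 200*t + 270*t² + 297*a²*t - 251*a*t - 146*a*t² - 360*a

Group: 5*a*(81*a² + 27*a*t + 45*a - 40*t² - 25*t) + (2*t - 8)*(81*a² + 27*a*t + 45*a - 40*t² - 25*t); both groups contain (81*a² + 27*a*t + 45*a - 40*t² - 25*t), so (5*a + 2*t - 8) is a factor with cofactor 81*a² + 27*a*t + 45*a - 40*t² - 25*t.
The cofactor groups again: 81*a² + 27*a*t + 45*a - 40*t² - 25*t = 9*a*(9*a - 5*t) + (8*t + 5)*(9*a - 5*t); both groups contain (9*a - 5*t), giving (9*a + 8*t + 5)*(9*a - 5*t).

(5*a + 2*t - 8)*(9*a + 8*t + 5)*(9*a - 5*t)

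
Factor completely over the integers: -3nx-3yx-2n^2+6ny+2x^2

Group: -n(2n-x) + (3y-2x)(2n-x); both groups contain (2n-x).

-(2n-x)(n-3y+2x)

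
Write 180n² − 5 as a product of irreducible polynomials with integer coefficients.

5(6n + 1)(6n − 1)

Pull out the common factor 5; 36n² − 1 is a difference of squares.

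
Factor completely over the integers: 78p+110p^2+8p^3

Pull out the common factor 2p, then factor the remaining trinomial.

2p(4p+3)(p+13)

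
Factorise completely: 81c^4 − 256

(3c + 4)(3c − 4)(9c^2 + 16)

Write as (9c^2)² − (16)², then factor 9c^2 − 16 once more.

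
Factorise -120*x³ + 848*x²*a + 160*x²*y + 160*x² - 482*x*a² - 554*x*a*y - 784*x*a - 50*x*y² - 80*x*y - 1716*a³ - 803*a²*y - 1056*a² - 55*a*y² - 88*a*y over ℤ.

-(2*x - 12*a - y)*(6*x - 13*a - 5*y - 8)*(10*x + 11*a)

Group: 2*x*(-60*x² + 64*x*a + 50*x*y + 80*x + 143*a² + 55*a*y + 88*a) + (-12*a - y)*(-60*x² + 64*x*a + 50*x*y + 80*x + 143*a² + 55*a*y + 88*a); both groups contain (-60*x² + 64*x*a + 50*x*y + 80*x + 143*a² + 55*a*y + 88*a), so (2*x - 12*a - y) is a factor with cofactor -60*x² + 64*x*a + 50*x*y + 80*x + 143*a² + 55*a*y + 88*a.
The cofactor groups again: -60*x² + 64*x*a + 50*x*y + 80*x + 143*a² + 55*a*y + 88*a = -6*x*(10*x + 11*a) + (13*a + 5*y + 8)*(10*x + 11*a); both groups contain (10*x + 11*a), giving -(6*x - 13*a - 5*y - 8)*(10*x + 11*a).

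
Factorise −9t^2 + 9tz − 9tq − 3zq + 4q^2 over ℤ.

−(3t − q)(3t − 3z + 4q)

Group: −3t(3t − q) + (3z − 4q)(3t − q); both groups contain (3t − q).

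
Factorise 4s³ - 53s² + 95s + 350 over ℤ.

(4s + 7)(s - 10)(s - 5)

Trying the rational-root candidates, s = -7/4 is a root, so (4s + 7) divides it; the quotient is s² - 15s + 50.
The remaining quadratic factors as (s - 10)(s - 5).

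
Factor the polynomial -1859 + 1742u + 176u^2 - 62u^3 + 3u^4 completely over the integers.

Trying the rational-root candidates, u = 1 is a root, so (u - 1) is a factor; dividing leaves 3u^3 - 59u^2 + 117u + 1859.
Next, u = 13 is a root, so (u - 13) divides it; the quotient is 3u^2 - 20u - 143.
The remaining quadratic factors as (u - 11)(3u + 13).

(3u + 13)(u - 1)(u - 11)(u - 13)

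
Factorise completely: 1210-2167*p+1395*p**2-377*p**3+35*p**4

Testing divisors of the constant over divisors of the leading coefficient, p = 5 is a root, giving the factor (p-5) and quotient 35*p**3-202*p**2+385*p-242.
Next, p = 11/5 is a root, giving the factor (5*p-11) and quotient 7*p**2-25*p+22.
The remaining quadratic factors as (p-2)(7*p-11).

(5*p-11)*(7*p-11)*(p-2)*(p-5)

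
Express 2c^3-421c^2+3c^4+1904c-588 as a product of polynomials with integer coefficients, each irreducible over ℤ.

(3c-1)(c+14)(c-6)(c-7)

By the rational root theorem, c = -14 is a root, giving the factor (c+14) and quotient 3c^3-40c^2+139c-42.
Next, c = 1/3 is a root, so (3c-1) divides it; the quotient is c^2-13c+42.
The remaining quadratic factors as (c-6)(c-7).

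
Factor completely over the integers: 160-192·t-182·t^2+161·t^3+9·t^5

(3·t-2)·(3·t-4)·(t+1)·(t^2+t+20)

Testing divisors of the constant over divisors of the leading coefficient, t = 4/3 is a root, giving the factor (3·t-4) and quotient 3·t^4+4·t^3+59·t^2+18·t-40.
Next, t = 2/3 is a root, giving the factor (3·t-2) and quotient t^3+2·t^2+21·t+20.
Then t = -1 is a root, so (t+1) divides it; the quotient is t^2+t+20.
The quadratic t^2+t+20 has discriminant -79 < 0 and is irreducible over ℤ.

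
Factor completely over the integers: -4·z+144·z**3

4·z·(6·z+1)·(6·z-1)

Pull out the common factor 4·z; 36·z**2-1 is a difference of squares.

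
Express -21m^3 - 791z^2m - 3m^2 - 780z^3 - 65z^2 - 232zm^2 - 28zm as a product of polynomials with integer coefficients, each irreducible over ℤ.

Group: 13z(-60z^2 - 47zm - 5z - 7m^2 - m) + 3m(-60z^2 - 47zm - 5z - 7m^2 - m); both groups contain (-60z^2 - 47zm - 5z - 7m^2 - m), so (13z + 3m) is a factor with cofactor -60z^2 - 47zm - 5z - 7m^2 - m.
The cofactor groups again: -60z^2 - 47zm - 5z - 7m^2 - m = -5z(12z + 7m + 1) - m(12z + 7m + 1); both groups contain (12z + 7m + 1), giving -(5z + m)(12z + 7m + 1).

-(13z + 3m)(12z + 7m + 1)(5z + m)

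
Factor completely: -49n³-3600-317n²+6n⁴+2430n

Testing divisors of the constant over divisors of the leading coefficient, n = 8/3 is a root, giving the factor (3n-8) and quotient 2n³-11n²-135n+450.
Next, n = -15/2 is a root, giving the factor (2n+15) and quotient n²-13n+30.
The remaining quadratic factors as (n-3)(n-10).

(2n+15)(3n-8)(n-10)(n-3)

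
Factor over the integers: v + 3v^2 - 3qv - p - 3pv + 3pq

Group: 3q(p - v) + (-3v - 1)(p - v); both groups contain (p - v).

(3q - 3v - 1)(p - v)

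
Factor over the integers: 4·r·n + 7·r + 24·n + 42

Group as (4·r·n + 7·r) + (24·n + 42) = r·(4·n + 7) + 6·(4·n + 7).
Both groups share the factor (4·n + 7).

(4·n + 7)·(r + 6)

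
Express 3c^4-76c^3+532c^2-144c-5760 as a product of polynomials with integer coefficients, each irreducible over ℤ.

(3c+8)(c-10)(c-12)(c-6)

By the rational root theorem, c = 6 is a root, so (c-6) is a factor; dividing leaves 3c^3-58c^2+184c+960.
Next, c = 10 is a root, so (c-10) is a factor; dividing leaves 3c^2-28c-96.
The remaining quadratic factors as (c-12)(3c+8).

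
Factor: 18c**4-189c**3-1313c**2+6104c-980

(3c-10)(6c-1)(c+7)(c-14)

Trying the rational-root candidates, c = -7 is a root, so (c+7) is a factor; dividing leaves 18c**3-315c**2+892c-140.
Continuing, c = 10/3 is a root, giving the factor (3c-10) and quotient 6c**2-85c+14.
The remaining quadratic factors as (6c-1)(c-14).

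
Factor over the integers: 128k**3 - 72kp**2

8k(4k + 3p)(4k - 3p)

Every term has a factor of 8k. Then 16k**2 - 9p**2 = (4k)² − (3p)².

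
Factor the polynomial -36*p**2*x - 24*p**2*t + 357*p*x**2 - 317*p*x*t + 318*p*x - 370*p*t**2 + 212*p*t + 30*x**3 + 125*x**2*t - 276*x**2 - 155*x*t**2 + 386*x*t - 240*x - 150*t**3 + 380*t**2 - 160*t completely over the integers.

-(12*p + x + 5*t - 10)*(3*x + 2*t)*(p - 10*x + 15*t - 8)

Group: 3*x*(-12*p**2 + 119*p*x - 185*p*t + 106*p + 10*x**2 + 35*x*t - 92*x - 75*t**2 + 190*t - 80) + 2*t*(-12*p**2 + 119*p*x - 185*p*t + 106*p + 10*x**2 + 35*x*t - 92*x - 75*t**2 + 190*t - 80); both groups contain (-12*p**2 + 119*p*x - 185*p*t + 106*p + 10*x**2 + 35*x*t - 92*x - 75*t**2 + 190*t - 80), so (3*x + 2*t) is a factor with cofactor -12*p**2 + 119*p*x - 185*p*t + 106*p + 10*x**2 + 35*x*t - 92*x - 75*t**2 + 190*t - 80.
The cofactor groups again: -12*p**2 + 119*p*x - 185*p*t + 106*p + 10*x**2 + 35*x*t - 92*x - 75*t**2 + 190*t - 80 = -12*p*(p - 10*x + 15*t - 8) + (-x - 5*t + 10)*(p - 10*x + 15*t - 8); both groups contain (p - 10*x + 15*t - 8), giving -(12*p + x + 5*t - 10)*(p - 10*x + 15*t - 8).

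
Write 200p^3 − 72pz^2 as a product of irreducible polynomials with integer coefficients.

Factor out 8p, leaving 25p^2 − 9z^2, which is a difference of two squares.

8p(5p + 3z)(5p − 3z)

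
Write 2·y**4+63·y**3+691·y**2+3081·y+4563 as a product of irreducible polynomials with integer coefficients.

Trying the rational-root candidates, y = -13 is a root, giving the factor (y+13) and quotient 2·y**3+37·y**2+210·y+351.
Continuing, y = -3 is a root, so (y+3) is a factor; dividing leaves 2·y**2+31·y+117.
The remaining quadratic factors as (2·y+13)(y+9).

(2·y+13)·(y+13)·(y+3)·(y+9)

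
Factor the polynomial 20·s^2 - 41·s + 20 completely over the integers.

Need a pair with product 20·20 = 400 and sum -41: that's -16 and -25.
Split the middle term: 20·s^2 - 16·s - 25·s + 20 = 4·s·(5·s - 4) - 5·(5·s - 4).

(4·s - 5)·(5·s - 4)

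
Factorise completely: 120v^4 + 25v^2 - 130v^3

5v^2(4v - 1)(6v - 5)

Pull out the common factor 5v^2, then factor the remaining trinomial.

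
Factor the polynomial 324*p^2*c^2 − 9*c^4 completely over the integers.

Pull out the common factor 9*c^2; 36*p^2 − c^2 is a difference of squares.

9*c^2*(6*p − c)*(6*p + c)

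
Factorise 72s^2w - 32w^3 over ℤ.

8w(3s + 2w)(3s - 2w)

Factor out 8w, leaving 9s^2 - 4w^2, which is a difference of two squares.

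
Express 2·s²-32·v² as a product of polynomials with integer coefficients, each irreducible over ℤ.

2·(s+4·v)·(s-4·v)

Every term has a factor of 2. Then s²-16·v² = (s)² − (4·v)².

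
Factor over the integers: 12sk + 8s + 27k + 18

Group as (12sk + 8s) + (27k + 18) = 4s(3k + 2) + 9(3k + 2).
Both groups share the factor (3k + 2).

(3k + 2)(4s + 9)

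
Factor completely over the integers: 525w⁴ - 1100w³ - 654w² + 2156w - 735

(3w - 5)(5w + 7)(5w - 7)(7w - 3)

Trying the rational-root candidates, w = -7/5 is a root, so (5w + 7) divides it; the quotient is 105w³ - 367w² + 383w - 105.
Then w = 3/7 is a root, so (7w - 3) divides it; the quotient is 15w² - 46w + 35.
The remaining quadratic factors as (5w - 7)(3w - 5).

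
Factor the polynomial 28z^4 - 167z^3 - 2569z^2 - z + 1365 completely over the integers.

(4z + 3)(7z - 5)(z + 7)(z - 13)

Trying the rational-root candidates, z = 5/7 is a root, so (7z - 5) is a factor; dividing leaves 4z^3 - 21z^2 - 382z - 273.
Next, z = -7 is a root, so (z + 7) divides it; the quotient is 4z^2 - 49z - 39.
The remaining quadratic factors as (z - 13)(4z + 3).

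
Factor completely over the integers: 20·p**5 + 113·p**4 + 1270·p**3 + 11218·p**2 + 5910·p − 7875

By the rational root theorem, p = −7 is a root, so (p + 7) is a factor; dividing leaves 20·p**4 − 27·p**3 + 1459·p**2 + 1005·p − 1125.
Continuing, p = −5/4 is a root, giving the factor (4·p + 5) and quotient 5·p**3 − 13·p**2 + 381·p − 225.
Next, p = 3/5 is a root, so (5·p − 3) is a factor; dividing leaves p**2 − 2·p + 75.
The quadratic p**2 − 2·p + 75 has discriminant −296 < 0 and is irreducible over ℤ.

(4·p + 5)·(5·p − 3)·(p + 7)·(p**2 − 2·p + 75)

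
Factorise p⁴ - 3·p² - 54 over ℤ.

(p + 3)·(p - 3)·(p² + 6)

Substitute u = p² to get a quadratic in u, then factor.
p² + 6 is irreducible over ℤ (always positive, so no real roots).
p² - 9 is a difference of squares.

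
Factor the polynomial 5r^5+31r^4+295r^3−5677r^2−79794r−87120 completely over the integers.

Among the possible rational roots, r = 11 is a root, so (r−11) is a factor; dividing leaves 5r^4+86r^3+1241r^2+7974r+7920.
Continuing, r = −6/5 is a root, giving the factor (5r+6) and quotient r^3+16r^2+229r+1320.
Then r = −8 is a root, so (r+8) is a factor; dividing leaves r^2+8r+165.
The quadratic r^2+8r+165 has discriminant −596 < 0 and is irreducible over ℤ.

(5r+6)(r+8)(r−11)(r^2+8r+165)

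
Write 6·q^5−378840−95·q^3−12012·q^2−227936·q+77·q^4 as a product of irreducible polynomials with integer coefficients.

Testing divisors of the constant over divisors of the leading coefficient, q = −11/6 is a root, so (6·q+11) divides it; the quotient is q^4+11·q^3−36·q^2−1936·q−34440.
Then q = −15 is a root, so (q+15) is a factor; dividing leaves q^3−4·q^2+24·q−2296.
Continuing, q = 14 is a root, so (q−14) divides it; the quotient is q^2+10·q+164.
The quadratic q^2+10·q+164 has discriminant −556 < 0 and is irreducible over ℤ.

(6·q+11)·(q+15)·(q−14)·(q^2+10·q+164)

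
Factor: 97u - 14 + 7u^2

(7u - 1)(u + 14)

Need a pair with product 7·(-14) = -98 and sum 97: that's 98 and -1.
Split the middle term: 7u^2 + 98u - u - 14 = 7u(u + 14) - (u + 14).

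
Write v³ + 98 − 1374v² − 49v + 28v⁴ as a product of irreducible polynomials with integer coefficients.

By the rational root theorem, v = −2/7 is a root, so (7v + 2) is a factor; dividing leaves 4v³ − v² − 196v + 49.
Continuing, v = −7 is a root, giving the factor (v + 7) and quotient 4v² − 29v + 7.
The remaining quadratic factors as (4v − 1)(v − 7).

(4v − 1)(7v + 2)(v + 7)(v − 7)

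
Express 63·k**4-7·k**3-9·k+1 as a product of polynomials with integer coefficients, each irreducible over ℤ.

(9·k-1)·(7·k**3-1)

Group as (63·k**4-9·k) + (-7·k**3+1) = 9·k·(7·k**3-1) - (7·k**3-1).
Both groups share the factor (7·k**3-1).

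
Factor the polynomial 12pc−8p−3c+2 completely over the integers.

Group as (12pc−8p) + (−3c+2) = 4p(3c−2) − (3c−2).
Both groups share the factor (3c−2).

(3c−2)(4p−1)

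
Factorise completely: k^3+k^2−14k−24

(k+2)(k+3)(k−4)

Among the possible rational roots, k = 4 is a root, so (k−4) is a factor; dividing leaves k^2+5k+6.
The remaining quadratic factors as (k+2)(k+3).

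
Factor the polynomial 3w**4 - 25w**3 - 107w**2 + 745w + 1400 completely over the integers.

(3w + 5)(w + 5)(w - 7)(w - 8)

By the rational root theorem, w = -5/3 is a root, so (3w + 5) is a factor; dividing leaves w**3 - 10w**2 - 19w + 280.
Then w = 7 is a root, so (w - 7) divides it; the quotient is w**2 - 3w - 40.
The remaining quadratic factors as (w - 8)(w + 5).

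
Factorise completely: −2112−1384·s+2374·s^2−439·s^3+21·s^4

(3·s+2)·(7·s−11)·(s−12)·(s−8)

By the rational root theorem, s = 11/7 is a root, so (7·s−11) is a factor; dividing leaves 3·s^3−58·s^2+248·s+192.
Continuing, s = 8 is a root, giving the factor (s−8) and quotient 3·s^2−34·s−24.
The remaining quadratic factors as (3·s+2)(s−12).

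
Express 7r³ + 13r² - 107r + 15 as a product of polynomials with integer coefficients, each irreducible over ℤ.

Testing divisors of the constant over divisors of the leading coefficient, r = 1/7 is a root, so (7r - 1) is a factor; dividing leaves r² + 2r - 15.
The remaining quadratic factors as (r + 5)(r - 3).

(7r - 1)(r + 5)(r - 3)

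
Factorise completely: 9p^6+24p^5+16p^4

p^4(3p+4)^2

Every term has a factor of p^4; factoring it out leaves 9p^2+24p+16.
Recognize a perfect-square trinomial with the parts 4 and 3p.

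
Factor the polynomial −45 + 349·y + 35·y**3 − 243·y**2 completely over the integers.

Trying the rational-root candidates, y = 5 is a root, so (y − 5) divides it; the quotient is 35·y**2 − 68·y + 9.
The remaining quadratic factors as (5·y − 9)(7·y − 1).

(5·y − 9)·(7·y − 1)·(y − 5)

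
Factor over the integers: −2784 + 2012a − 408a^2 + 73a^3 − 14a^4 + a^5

(a − 2)(a − 6)(a − 8)(a^2 + 2a + 29)

Among the possible rational roots, a = 2 is a root, giving the factor (a − 2) and quotient a^4 − 12a^3 + 49a^2 − 310a + 1392.
Then a = 6 is a root, giving the factor (a − 6) and quotient a^3 − 6a^2 + 13a − 232.
Continuing, a = 8 is a root, so (a − 8) is a factor; dividing leaves a^2 + 2a + 29.
The quadratic a^2 + 2a + 29 has discriminant −112 < 0 and is irreducible over ℤ.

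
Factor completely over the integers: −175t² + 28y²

7(2y − 5t)(2y + 5t)

Every term has a factor of 7. Then 4y² − 25t² = (2y)² − (5t)².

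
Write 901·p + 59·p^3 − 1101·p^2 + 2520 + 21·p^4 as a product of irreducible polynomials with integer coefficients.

(3·p − 7)·(7·p + 8)·(p + 9)·(p − 5)

Among the possible rational roots, p = 7/3 is a root, giving the factor (3·p − 7) and quotient 7·p^3 + 36·p^2 − 283·p − 360.
Then p = −9 is a root, giving the factor (p + 9) and quotient 7·p^2 − 27·p − 40.
The remaining quadratic factors as (p − 5)(7·p + 8).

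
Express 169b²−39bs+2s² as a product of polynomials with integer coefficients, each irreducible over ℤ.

(13b−2s)(13b−s)

Group: 13b(13b−s) − 2s(13b−s); both groups contain (13b−s).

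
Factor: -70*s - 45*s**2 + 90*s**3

Pull out the common factor 5*s, then factor the remaining trinomial.

5*s*(3*s + 2)*(6*s - 7)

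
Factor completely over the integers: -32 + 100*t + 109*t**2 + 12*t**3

(3*t + 4)*(4*t - 1)*(t + 8)

Testing divisors of the constant over divisors of the leading coefficient, t = -8 is a root, so (t + 8) divides it; the quotient is 12*t**2 + 13*t - 4.
The remaining quadratic factors as (3*t + 4)(4*t - 1).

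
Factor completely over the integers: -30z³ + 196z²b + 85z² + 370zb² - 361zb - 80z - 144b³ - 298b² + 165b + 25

-(6z - 2b - 5)(z - 8b - 1)(5z + 9b - 5)

Group: z(-30z² - 44zb + 55z + 18b² + 35b - 25) + (-8b - 1)(-30z² - 44zb + 55z + 18b² + 35b - 25); both groups contain (-30z² - 44zb + 55z + 18b² + 35b - 25), so (z - 8b - 1) is a factor with cofactor -30z² - 44zb + 55z + 18b² + 35b - 25.
The cofactor groups again: -30z² - 44zb + 55z + 18b² + 35b - 25 = -5z(6z - 2b - 5) + (-9b + 5)(6z - 2b - 5); both groups contain (6z - 2b - 5), giving -(5z + 9b - 5)(6z - 2b - 5).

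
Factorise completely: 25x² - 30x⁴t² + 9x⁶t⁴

Pull out the common factor x², leaving 9x⁴t⁴ - 30x²t² + 25.
Recognize a perfect-square trinomial with the parts 5 and 3x²t².

x²(3x²t² - 5)²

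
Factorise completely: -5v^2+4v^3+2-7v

(4v-1)(v+1)(v-2)

Trying the rational-root candidates, v = -1 is a root, giving the factor (v+1) and quotient 4v^2-9v+2.
The remaining quadratic factors as (v-2)(4v-1).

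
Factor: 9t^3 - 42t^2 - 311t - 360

Trying the rational-root candidates, t = 9 is a root, giving the factor (t - 9) and quotient 9t^2 + 39t + 40.
The remaining quadratic factors as (3t + 5)(3t + 8).

(3t + 5)(3t + 8)(t - 9)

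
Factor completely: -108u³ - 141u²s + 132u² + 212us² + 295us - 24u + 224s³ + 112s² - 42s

Group: 4u(-27u² + 12us + 33u + 32s² + 16s - 6) + 7s(-27u² + 12us + 33u + 32s² + 16s - 6); both groups contain (-27u² + 12us + 33u + 32s² + 16s - 6), so (4u + 7s) is a factor with cofactor -27u² + 12us + 33u + 32s² + 16s - 6.
The cofactor groups again: -27u² + 12us + 33u + 32s² + 16s - 6 = -3u(9u + 8s - 2) + (4s + 3)(9u + 8s - 2); both groups contain (9u + 8s - 2), giving -(3u - 4s - 3)(9u + 8s - 2).

-(3u - 4s - 3)(4u + 7s)(9u + 8s - 2)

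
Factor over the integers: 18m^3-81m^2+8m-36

Group as (18m^3+8m) + (-81m^2-36) = 2m(9m^2+4) - 9(9m^2+4).
Both groups share the factor (9m^2+4).

(2m-9)(9m^2+4)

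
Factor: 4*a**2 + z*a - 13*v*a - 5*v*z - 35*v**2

Group: -5*v*(7*v + z + 4*a) + a*(7*v + z + 4*a); both groups contain (7*v + z + 4*a).

-(5*v - a)*(7*v + z + 4*a)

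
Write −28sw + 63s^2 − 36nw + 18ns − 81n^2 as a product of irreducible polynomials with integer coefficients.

Group: −9n(9n + 7s) + (9s − 4w)(9n + 7s); both groups contain (9n + 7s).

−(9n + 7s)(9n − 9s + 4w)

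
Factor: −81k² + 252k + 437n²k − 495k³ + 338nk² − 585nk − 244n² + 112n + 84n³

Group: 3n(28n² + 43nk − 16n − 45k² − 36k) + (11k − 7)(28n² + 43nk − 16n − 45k² − 36k); both groups contain (28n² + 43nk − 16n − 45k² − 36k), so (3n + 11k − 7) is a factor with cofactor 28n² + 43nk − 16n − 45k² − 36k.
The cofactor groups again: 28n² + 43nk − 16n − 45k² − 36k = 7n(4n + 9k) + (−5k − 4)(4n + 9k); both groups contain (4n + 9k), giving (7n − 5k − 4)(4n + 9k).

(7n − 5k − 4)(3n + 11k − 7)(4n + 9k)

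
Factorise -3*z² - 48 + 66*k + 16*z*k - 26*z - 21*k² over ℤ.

-(z - 3*k + 6)*(3*z - 7*k + 8)

Group: -3*z*(z - 3*k + 6) + (7*k - 8)*(z - 3*k + 6); both groups contain (z - 3*k + 6).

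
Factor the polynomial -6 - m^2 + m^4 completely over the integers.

Substitute u = m^2 to get a quadratic in u, then factor.
m^2 - 3 is irreducible over ℤ (3 is not a perfect square).
m^2 + 2 is irreducible over ℤ (always positive, so no real roots).

(m^2 + 2)*(m^2 - 3)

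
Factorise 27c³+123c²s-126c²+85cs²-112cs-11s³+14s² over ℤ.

Group: c(27c²+96cs-126c-11s²+14s) + s(27c²+96cs-126c-11s²+14s); both groups contain (27c²+96cs-126c-11s²+14s), so (c+s) is a factor with cofactor 27c²+96cs-126c-11s²+14s.
The cofactor groups again: 27c²+96cs-126c-11s²+14s = 9c(3c+11s-14) - s(3c+11s-14); both groups contain (3c+11s-14), giving (9c-s)(3c+11s-14).

(3c+11s-14)(9c-s)(c+s)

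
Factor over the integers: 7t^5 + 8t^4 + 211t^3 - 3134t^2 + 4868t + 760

Trying the rational-root candidates, t = -1/7 is a root, so (7t + 1) is a factor; dividing leaves t^4 + t^3 + 30t^2 - 452t + 760.
Then t = 5 is a root, so (t - 5) divides it; the quotient is t^3 + 6t^2 + 60t - 152.
Continuing, t = 2 is a root, giving the factor (t - 2) and quotient t^2 + 8t + 76.
The quadratic t^2 + 8t + 76 has discriminant -240 < 0 and is irreducible over ℤ.

(7t + 1)(t - 2)(t - 5)(t^2 + 8t + 76)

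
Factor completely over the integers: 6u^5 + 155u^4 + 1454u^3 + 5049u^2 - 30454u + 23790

(6u - 13)(u + 15)(u - 1)(u^2 + 14u + 122)

Testing divisors of the constant over divisors of the leading coefficient, u = 13/6 is a root, so (6u - 13) divides it; the quotient is u^4 + 28u^3 + 303u^2 + 1498u - 1830.
Continuing, u = -15 is a root, so (u + 15) is a factor; dividing leaves u^3 + 13u^2 + 108u - 122.
Next, u = 1 is a root, giving the factor (u - 1) and quotient u^2 + 14u + 122.
The quadratic u^2 + 14u + 122 has discriminant -292 < 0 and is irreducible over ℤ.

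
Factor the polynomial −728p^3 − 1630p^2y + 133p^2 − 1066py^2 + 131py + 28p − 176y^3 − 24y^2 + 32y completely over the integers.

Group: 8p(−91p^2 − 181py + 28p − 88y^2 + 32y) + (2y + 1)(−91p^2 − 181py + 28p − 88y^2 + 32y); both groups contain (−91p^2 − 181py + 28p − 88y^2 + 32y), so (8p + 2y + 1) is a factor with cofactor −91p^2 − 181py + 28p − 88y^2 + 32y.
The cofactor groups again: −91p^2 − 181py + 28p − 88y^2 + 32y = −7p(13p + 11y − 4) − 8y(13p + 11y − 4); both groups contain (13p + 11y − 4), giving −(7p + 8y)(13p + 11y − 4).

−(13p + 11y − 4)(7p + 8y)(8p + 2y + 1)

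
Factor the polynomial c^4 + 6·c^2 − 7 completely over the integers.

Substitute u = c^2 to get a quadratic in u, then factor.
c^2 − 1 is a difference of squares.
c^2 + 7 is irreducible over ℤ (always positive, so no real roots).

(c + 1)·(c − 1)·(c^2 + 7)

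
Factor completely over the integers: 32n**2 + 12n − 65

(4n − 5)(8n + 13)

Need a pair with product 32·(−65) = −2080 and sum 12: that's 52 and −40.
Split the middle term: 32n**2 + 52n − 40n − 65 = 4n(8n + 13) − 5(8n + 13).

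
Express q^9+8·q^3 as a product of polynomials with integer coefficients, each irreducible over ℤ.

Every term has a factor of q^3; factoring it out leaves q^6+8.
Recognize a sum of cubes with the parts 2 and q^2.

q^3·(q^2+2)·(q^4-2·q^2+4)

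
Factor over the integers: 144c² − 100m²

Every term has a factor of 4. Then 36c² − 25m² = (6c)² − (5m)².

4(6c + 5m)(6c − 5m)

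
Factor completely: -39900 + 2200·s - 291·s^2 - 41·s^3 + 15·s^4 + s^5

Testing divisors of the constant over divisors of the leading coefficient, s = -15 is a root, so (s + 15) divides it; the quotient is s^4 - 41·s^2 + 324·s - 2660.
Then s = -10 is a root, so (s + 10) divides it; the quotient is s^3 - 10·s^2 + 59·s - 266.
Continuing, s = 7 is a root, giving the factor (s - 7) and quotient s^2 - 3·s + 38.
The quadratic s^2 - 3·s + 38 has discriminant -143 < 0 and is irreducible over ℤ.

(s + 10)·(s + 15)·(s - 7)·(s^2 - 3·s + 38)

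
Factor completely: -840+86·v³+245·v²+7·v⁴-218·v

(7·v-12)·(v+2)·(v+5)·(v+7)

By the rational root theorem, v = -7 is a root, giving the factor (v+7) and quotient 7·v³+37·v²-14·v-120.
Continuing, v = -5 is a root, so (v+5) divides it; the quotient is 7·v²+2·v-24.
The remaining quadratic factors as (7·v-12)(v+2).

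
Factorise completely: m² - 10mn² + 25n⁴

(m - 5n²)²

Recognize a perfect-square trinomial with the parts 5n² and m.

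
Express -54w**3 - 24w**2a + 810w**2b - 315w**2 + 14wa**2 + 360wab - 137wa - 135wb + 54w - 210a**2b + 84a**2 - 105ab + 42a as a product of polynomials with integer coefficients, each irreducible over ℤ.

Group: w(-54w**2 - 24wa + 9w + 14a**2 + 7a) + (-15b + 6)(-54w**2 - 24wa + 9w + 14a**2 + 7a); both groups contain (-54w**2 - 24wa + 9w + 14a**2 + 7a), so (w - 15b + 6) is a factor with cofactor -54w**2 - 24wa + 9w + 14a**2 + 7a.
The cofactor groups again: -54w**2 - 24wa + 9w + 14a**2 + 7a = -6w(9w + 7a) + (2a + 1)(9w + 7a); both groups contain (9w + 7a), giving -(6w - 2a - 1)(9w + 7a).

-(w - 15b + 6)(6w - 2a - 1)(9w + 7a)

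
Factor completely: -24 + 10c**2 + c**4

Substitute u = c**2 to get a quadratic in u, then factor.
c**2 - 2 is irreducible over ℤ (2 is not a perfect square).
c**2 + 12 is irreducible over ℤ (always positive, so no real roots).

(c**2 + 12)(c**2 - 2)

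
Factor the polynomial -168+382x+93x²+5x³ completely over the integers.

Testing divisors of the constant over divisors of the leading coefficient, x = -12 is a root, so (x+12) divides it; the quotient is 5x²+33x-14.
The remaining quadratic factors as (5x-2)(x+7).

(5x-2)(x+12)(x+7)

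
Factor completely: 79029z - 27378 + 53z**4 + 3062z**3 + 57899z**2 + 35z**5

(5z + 9)(7z - 2)(z + 9)(z**2 - 9z + 169)

Testing divisors of the constant over divisors of the leading coefficient, z = 2/7 is a root, so (7z - 2) divides it; the quotient is 5z**4 + 9z**3 + 440z**2 + 8397z + 13689.
Then z = -9/5 is a root, so (5z + 9) divides it; the quotient is z**3 + 88z + 1521.
Next, z = -9 is a root, giving the factor (z + 9) and quotient z**2 - 9z + 169.
The quadratic z**2 - 9z + 169 has discriminant -595 < 0 and is irreducible over ℤ.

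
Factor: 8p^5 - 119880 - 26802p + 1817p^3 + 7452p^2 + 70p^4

Among the possible rational roots, p = -9/2 is a root, so (2p + 9) is a factor; dividing leaves 4p^4 + 17p^3 + 832p^2 - 18p - 13320.
Next, p = 15/4 is a root, giving the factor (4p - 15) and quotient p^3 + 8p^2 + 238p + 888.
Next, p = -4 is a root, giving the factor (p + 4) and quotient p^2 + 4p + 222.
The quadratic p^2 + 4p + 222 has discriminant -872 < 0 and is irreducible over ℤ.

(2p + 9)(4p - 15)(p + 4)(p^2 + 4p + 222)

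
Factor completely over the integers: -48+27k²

3(3k+4)(3k-4)

Every term has a factor of 3. Then 9k²-16 = (3k)² − (4)².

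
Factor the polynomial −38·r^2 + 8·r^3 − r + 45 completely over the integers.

(2·r − 9)·(4·r − 5)·(r + 1)

By the rational root theorem, r = −1 is a root, so (r + 1) divides it; the quotient is 8·r^2 − 46·r + 45.
The remaining quadratic factors as (4·r − 5)(2·r − 9).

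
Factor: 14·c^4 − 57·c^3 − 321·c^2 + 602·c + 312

(2·c − 13)·(7·c + 3)·(c + 4)·(c − 2)

Trying the rational-root candidates, c = 2 is a root, so (c − 2) divides it; the quotient is 14·c^3 − 29·c^2 − 379·c − 156.
Continuing, c = −3/7 is a root, so (7·c + 3) is a factor; dividing leaves 2·c^2 − 5·c − 52.
The remaining quadratic factors as (c + 4)(2·c − 13).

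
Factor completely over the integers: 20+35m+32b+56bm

Group as (56bm+32b) + (35m+20) = 8b(7m+4) + 5(7m+4).
Both groups share the factor (7m+4).

(7m+4)(8b+5)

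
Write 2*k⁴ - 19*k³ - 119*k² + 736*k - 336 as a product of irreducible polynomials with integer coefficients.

(2*k - 1)*(k + 7)*(k - 12)*(k - 4)

Among the possible rational roots, k = -7 is a root, so (k + 7) is a factor; dividing leaves 2*k³ - 33*k² + 112*k - 48.
Then k = 12 is a root, so (k - 12) divides it; the quotient is 2*k² - 9*k + 4.
The remaining quadratic factors as (k - 4)(2*k - 1).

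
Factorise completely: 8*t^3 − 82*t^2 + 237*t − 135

By the rational root theorem, t = 9/2 is a root, so (2*t − 9) is a factor; dividing leaves 4*t^2 − 23*t + 15.
The remaining quadratic factors as (t − 5)(4*t − 3).

(2*t − 9)*(4*t − 3)*(t − 5)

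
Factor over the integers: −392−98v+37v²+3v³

By the rational root theorem, v = 4 is a root, giving the factor (v−4) and quotient 3v²+49v+98.
The remaining quadratic factors as (3v+7)(v+14).

(3v+7)(v+14)(v−4)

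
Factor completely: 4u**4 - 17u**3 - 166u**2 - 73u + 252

(4u + 7)(u + 4)(u - 1)(u - 9)

By the rational root theorem, u = -7/4 is a root, giving the factor (4u + 7) and quotient u**3 - 6u**2 - 31u + 36.
Continuing, u = -4 is a root, so (u + 4) is a factor; dividing leaves u**2 - 10u + 9.
The remaining quadratic factors as (u - 1)(u - 9).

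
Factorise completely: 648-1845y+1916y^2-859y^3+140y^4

Trying the rational-root candidates, y = 1 is a root, so (y-1) is a factor; dividing leaves 140y^3-719y^2+1197y-648.
Continuing, y = 8/5 is a root, so (5y-8) is a factor; dividing leaves 28y^2-99y+81.
The remaining quadratic factors as (7y-9)(4y-9).

(4y-9)(5y-8)(7y-9)(y-1)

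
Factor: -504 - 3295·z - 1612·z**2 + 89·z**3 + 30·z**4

(5·z + 9)·(6·z + 1)·(z + 8)·(z - 7)

By the rational root theorem, z = 7 is a root, so (z - 7) is a factor; dividing leaves 30·z**3 + 299·z**2 + 481·z + 72.
Continuing, z = -9/5 is a root, so (5·z + 9) divides it; the quotient is 6·z**2 + 49·z + 8.
The remaining quadratic factors as (z + 8)(6·z + 1).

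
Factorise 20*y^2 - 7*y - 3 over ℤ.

(4*y + 1)*(5*y - 3)

Need a pair with product 20·(-3) = -60 and sum -7: that's -12 and 5.
Split the middle term: 20*y^2 - 12*y + 5*y - 3 = 4*y*(5*y - 3) + (5*y - 3).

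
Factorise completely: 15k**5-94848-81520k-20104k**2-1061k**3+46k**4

(3k+8)(5k+12)(k-13)(k**2+11k+76)

By the rational root theorem, k = -8/3 is a root, so (3k+8) is a factor; dividing leaves 5k**4+2k**3-359k**2-5744k-11856.
Continuing, k = -12/5 is a root, so (5k+12) is a factor; dividing leaves k**3-2k**2-67k-988.
Then k = 13 is a root, so (k-13) divides it; the quotient is k**2+11k+76.
The quadratic k**2+11k+76 has discriminant -183 < 0 and is irreducible over ℤ.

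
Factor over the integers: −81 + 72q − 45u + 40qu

(5u + 9)(8q − 9)

Group as (40qu + 72q) + (−45u − 81) = 8q(5u + 9) − 9(5u + 9).
Both groups share the factor (5u + 9).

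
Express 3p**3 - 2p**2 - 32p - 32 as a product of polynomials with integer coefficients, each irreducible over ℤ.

Among the possible rational roots, p = 4 is a root, giving the factor (p - 4) and quotient 3p**2 + 10p + 8.
The remaining quadratic factors as (3p + 4)(p + 2).

(3p + 4)(p + 2)(p - 4)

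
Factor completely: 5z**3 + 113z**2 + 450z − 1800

By the rational root theorem, z = −15 is a root, so (z + 15) is a factor; dividing leaves 5z**2 + 38z − 120.
The remaining quadratic factors as (z + 10)(5z − 12).

(5z − 12)(z + 10)(z + 15)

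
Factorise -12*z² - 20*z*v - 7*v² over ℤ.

Group: -2*z*(6*z + 7*v) - v*(6*z + 7*v); both groups contain (6*z + 7*v).

-(6*z + 7*v)*(2*z + v)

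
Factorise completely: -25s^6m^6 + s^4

-s^4(5sm^3 + 1)(5sm^3 - 1)

Pull out the common factor s^4, leaving -25s^2m^6 + 1.
Recognize a difference of squares with the parts 1 and 5sm^3.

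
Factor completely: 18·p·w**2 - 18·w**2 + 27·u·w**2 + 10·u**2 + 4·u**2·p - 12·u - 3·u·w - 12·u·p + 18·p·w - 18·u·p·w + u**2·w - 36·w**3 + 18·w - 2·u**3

-(u - 2·p + 4·w - 2)·(2·u - 3·w)·(u - 3·w - 3)

Group: u·(-2·u**2 + 4·u·p - 5·u·w + 4·u - 6·p·w + 12·w**2 - 6·w) + (-3·w - 3)·(-2·u**2 + 4·u·p - 5·u·w + 4·u - 6·p·w + 12·w**2 - 6·w); both groups contain (-2·u**2 + 4·u·p - 5·u·w + 4·u - 6·p·w + 12·w**2 - 6·w), so (u - 3·w - 3) is a factor with cofactor -2·u**2 + 4·u·p - 5·u·w + 4·u - 6·p·w + 12·w**2 - 6·w.
The cofactor groups again: -2·u**2 + 4·u·p - 5·u·w + 4·u - 6·p·w + 12·w**2 - 6·w = -2·u·(u - 2·p + 4·w - 2) + 3·w·(u - 2·p + 4·w - 2); both groups contain (u - 2·p + 4·w - 2), giving -(2·u - 3·w)·(u - 2·p + 4·w - 2).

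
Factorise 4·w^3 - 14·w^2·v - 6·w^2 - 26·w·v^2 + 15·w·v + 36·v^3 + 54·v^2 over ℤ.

Group: 2·w·(2·w^2 - 5·w·v - 18·v^2) + (-2·v - 3)·(2·w^2 - 5·w·v - 18·v^2); both groups contain (2·w^2 - 5·w·v - 18·v^2), so (2·w - 2·v - 3) is a factor with cofactor 2·w^2 - 5·w·v - 18·v^2.
The cofactor groups again: 2·w^2 - 5·w·v - 18·v^2 = 2·w·(w + 2·v) - 9·v·(w + 2·v); both groups contain (w + 2·v), giving (2·w - 9·v)·(w + 2·v).

(2·w - 2·v - 3)·(2·w - 9·v)·(w + 2·v)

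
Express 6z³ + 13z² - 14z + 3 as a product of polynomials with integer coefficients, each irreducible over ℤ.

(2z - 1)(3z - 1)(z + 3)

Testing divisors of the constant over divisors of the leading coefficient, z = 1/2 is a root, so (2z - 1) is a factor; dividing leaves 3z² + 8z - 3.
The remaining quadratic factors as (z + 3)(3z - 1).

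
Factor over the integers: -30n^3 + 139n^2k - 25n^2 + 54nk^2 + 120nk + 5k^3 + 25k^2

Group: n(-30n^2 - 11nk - 25n - k^2 - 5k) - 5k(-30n^2 - 11nk - 25n - k^2 - 5k); both groups contain (-30n^2 - 11nk - 25n - k^2 - 5k), so (n - 5k) is a factor with cofactor -30n^2 - 11nk - 25n - k^2 - 5k.
The cofactor groups again: -30n^2 - 11nk - 25n - k^2 - 5k = -6n(5n + k) + (-k - 5)(5n + k); both groups contain (5n + k), giving -(6n + k + 5)(5n + k).

-(n - 5k)(5n + k)(6n + k + 5)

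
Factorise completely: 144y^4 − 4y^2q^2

Factor out 4y^2, leaving 36y^2 − q^2, which is a difference of two squares.

4y^2(6y − q)(6y + q)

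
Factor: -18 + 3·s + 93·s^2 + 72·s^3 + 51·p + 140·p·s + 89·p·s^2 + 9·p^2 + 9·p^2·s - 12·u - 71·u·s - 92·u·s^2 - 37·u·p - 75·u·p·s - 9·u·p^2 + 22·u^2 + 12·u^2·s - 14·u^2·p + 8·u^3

(4·u - 9·p - 8·s + 3)·(u - s - 1)·(2·u + p + 9·s + 6)

Group: 4·u·(2·u^2 + u·p + 7·u·s + 4·u - p·s - p - 9·s^2 - 15·s - 6) + (-9·p - 8·s + 3)·(2·u^2 + u·p + 7·u·s + 4·u - p·s - p - 9·s^2 - 15·s - 6); both groups contain (2·u^2 + u·p + 7·u·s + 4·u - p·s - p - 9·s^2 - 15·s - 6), so (4·u - 9·p - 8·s + 3) is a factor with cofactor 2·u^2 + u·p + 7·u·s + 4·u - p·s - p - 9·s^2 - 15·s - 6.
The cofactor groups again: 2·u^2 + u·p + 7·u·s + 4·u - p·s - p - 9·s^2 - 15·s - 6 = u·(2·u + p + 9·s + 6) + (-s - 1)·(2·u + p + 9·s + 6); both groups contain (2·u + p + 9·s + 6), giving (u - s - 1)·(2·u + p + 9·s + 6).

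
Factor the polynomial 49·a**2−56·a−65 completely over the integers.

(7·a+5)·(7·a−13)

Need a pair with product 49·(−65) = −3185 and sum −56: that's −91 and 35.
Split the middle term: 49·a**2−91·a + 35·a−65 = 7·a·(7·a−13) + 5·(7·a−13).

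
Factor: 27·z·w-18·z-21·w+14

Group as (27·z·w-18·z) + (-21·w+14) = 9·z·(3·w-2) - 7·(3·w-2).
Both groups share the factor (3·w-2).

(3·w-2)·(9·z-7)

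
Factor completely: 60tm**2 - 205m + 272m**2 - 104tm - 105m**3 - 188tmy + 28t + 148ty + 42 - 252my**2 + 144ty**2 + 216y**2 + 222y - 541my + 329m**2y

(4t - 7m + 6)(3m - 4y - 1)(5m - 9y - 7)

Group: 5m(12tm - 16ty - 4t - 21m**2 + 28my + 25m - 24y - 6) + (-9y - 7)(12tm - 16ty - 4t - 21m**2 + 28my + 25m - 24y - 6); both groups contain (12tm - 16ty - 4t - 21m**2 + 28my + 25m - 24y - 6), so (5m - 9y - 7) is a factor with cofactor 12tm - 16ty - 4t - 21m**2 + 28my + 25m - 24y - 6.
The cofactor groups again: 12tm - 16ty - 4t - 21m**2 + 28my + 25m - 24y - 6 = 3m(4t - 7m + 6) + (-4y - 1)(4t - 7m + 6); both groups contain (4t - 7m + 6), giving (3m - 4y - 1)(4t - 7m + 6).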